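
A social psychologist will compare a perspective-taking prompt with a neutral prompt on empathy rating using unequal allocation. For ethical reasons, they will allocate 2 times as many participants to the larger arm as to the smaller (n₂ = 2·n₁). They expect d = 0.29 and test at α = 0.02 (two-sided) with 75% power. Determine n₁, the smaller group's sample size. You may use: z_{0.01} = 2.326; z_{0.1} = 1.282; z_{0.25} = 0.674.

n₁ = 161

With allocation ratio k = n₂/n₁ = 2, Var(x̄₁−x̄₂) = σ²(1/n₁ + 1/(k·n₁)) = σ²·(k+1)/(k·n₁).
So n₁ = (1 + 1/k)·((z_{α/2} + z_β)/d)² = 1.500 × (3.000/0.29)².
n₁ = 1.500 × 107.02 = 160.5.
Round up: n₁ = 161, giving n₂ = 2 × 161 = 322.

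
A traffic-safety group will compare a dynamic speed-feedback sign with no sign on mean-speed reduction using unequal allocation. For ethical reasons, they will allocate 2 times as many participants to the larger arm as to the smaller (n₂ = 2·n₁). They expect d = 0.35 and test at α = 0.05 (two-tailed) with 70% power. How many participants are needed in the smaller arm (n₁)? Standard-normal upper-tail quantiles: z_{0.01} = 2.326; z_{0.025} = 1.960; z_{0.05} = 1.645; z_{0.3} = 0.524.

n₁ = 76

With allocation ratio k = n₂/n₁ = 2, Var(x̄₁−x̄₂) = σ²(1/n₁ + 1/(k·n₁)) = σ²·(k+1)/(k·n₁).
So n₁ = (1 + 1/k)·((z_{α/2} + z_β)/d)² = 1.500 × (2.484/0.35)².
n₁ = 1.500 × 50.37 = 75.6.
Round up: n₁ = 76, giving n₂ = 2 × 76 = 152.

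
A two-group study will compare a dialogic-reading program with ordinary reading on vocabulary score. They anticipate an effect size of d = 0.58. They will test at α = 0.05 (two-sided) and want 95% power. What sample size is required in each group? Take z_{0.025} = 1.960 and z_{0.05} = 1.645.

n = 78 per group

For two independent groups with equal n: n = 2·((z_{α/2} + z_β) / d)².
z_{α/2} + z_β = 1.960 + 1.645 = 3.605.
n = 2 × (3.605 / 0.58)² = 2 × 6.216² = 2 × 38.63 = 77.3.
Round up to the next whole participant.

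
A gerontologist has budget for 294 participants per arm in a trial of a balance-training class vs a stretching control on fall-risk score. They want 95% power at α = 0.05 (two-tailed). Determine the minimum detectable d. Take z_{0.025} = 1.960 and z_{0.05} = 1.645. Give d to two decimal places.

For two independent groups of n = 294 each: d_min = (z_{α/2} + z_β)·√(2/n).
z-sum = 1.960 + 1.645 = 3.605.
d_min = 3.605 × √(2/294) = 3.605 × 0.0825 = 0.297.

d_min ≈ 0.30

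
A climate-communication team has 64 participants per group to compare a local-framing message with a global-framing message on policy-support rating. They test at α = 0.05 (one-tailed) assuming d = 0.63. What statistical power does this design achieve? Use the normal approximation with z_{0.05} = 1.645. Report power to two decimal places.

power ≈ 0.97

For two equal groups, power = Φ(d·√(n/2) − z_{α}).
d·√(n/2) = 0.63 × √(64/2) = 0.63 × 5.657 = 3.564.
z_β = 3.564 − 1.645 = 1.919.
Power = Φ(1.919) = 0.972.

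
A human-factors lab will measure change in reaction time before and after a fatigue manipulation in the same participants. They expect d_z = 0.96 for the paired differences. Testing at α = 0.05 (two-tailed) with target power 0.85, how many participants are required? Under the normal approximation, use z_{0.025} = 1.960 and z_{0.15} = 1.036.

n = 10 pairs

For a paired (one-sample on differences) test: n = ((z_{α/2} + z_β) / d)².
z_{α/2} + z_β = 1.960 + 1.036 = 2.996.
n = (2.996 / 0.96)² = 3.121² = 9.74.
Round up.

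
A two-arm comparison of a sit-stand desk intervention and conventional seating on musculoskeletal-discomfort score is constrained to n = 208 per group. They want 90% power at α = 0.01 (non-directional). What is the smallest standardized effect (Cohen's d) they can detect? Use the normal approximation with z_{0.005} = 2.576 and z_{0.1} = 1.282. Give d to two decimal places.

For two independent groups of n = 208 each: d_min = (z_{α/2} + z_β)·√(2/n).
z-sum = 2.576 + 1.282 = 3.858.
d_min = 3.858 × √(2/208) = 3.858 × 0.0981 = 0.378.

d_min ≈ 0.38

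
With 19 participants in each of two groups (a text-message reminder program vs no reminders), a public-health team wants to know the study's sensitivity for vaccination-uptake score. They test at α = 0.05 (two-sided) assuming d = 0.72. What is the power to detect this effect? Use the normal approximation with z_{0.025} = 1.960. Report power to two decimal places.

power ≈ 0.60

For two equal groups, power = Φ(d·√(n/2) − z_{α/2}).
d·√(n/2) = 0.72 × √(19/2) = 0.72 × 3.082 = 2.219.
z_β = 2.219 − 1.960 = 0.259.
Power = Φ(0.259) = 0.602.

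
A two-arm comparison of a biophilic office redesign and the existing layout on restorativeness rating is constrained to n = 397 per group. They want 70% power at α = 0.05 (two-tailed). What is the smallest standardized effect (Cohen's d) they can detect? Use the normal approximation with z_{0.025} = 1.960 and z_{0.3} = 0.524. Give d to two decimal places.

For two independent groups of n = 397 each: d_min = (z_{α/2} + z_β)·√(2/n).
z-sum = 1.960 + 0.524 = 2.484.
d_min = 2.484 × √(2/397) = 2.484 × 0.0710 = 0.176.

d_min ≈ 0.18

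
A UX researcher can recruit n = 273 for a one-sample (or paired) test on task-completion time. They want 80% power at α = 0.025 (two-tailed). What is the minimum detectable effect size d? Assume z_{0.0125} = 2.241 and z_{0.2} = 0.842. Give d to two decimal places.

For a single sample (or paired design) of n = 273: d_min = (z_{α/2} + z_β)/√n.
z-sum = 2.241 + 0.842 = 3.083.
d_min = 3.083 / √273 = 3.083 / 16.523 = 0.187.

d_min ≈ 0.19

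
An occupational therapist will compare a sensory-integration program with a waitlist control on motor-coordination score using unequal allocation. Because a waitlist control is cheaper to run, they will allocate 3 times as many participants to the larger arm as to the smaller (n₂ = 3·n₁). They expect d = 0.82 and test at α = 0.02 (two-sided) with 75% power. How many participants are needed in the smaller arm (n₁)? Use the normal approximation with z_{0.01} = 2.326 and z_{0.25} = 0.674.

With allocation ratio k = n₂/n₁ = 3, Var(x̄₁−x̄₂) = σ²(1/n₁ + 1/(k·n₁)) = σ²·(k+1)/(k·n₁).
So n₁ = (1 + 1/k)·((z_{α/2} + z_β)/d)² = 1.333 × (3.000/0.82)².
n₁ = 1.333 × 13.38 = 17.8.
Round up: n₁ = 18, giving n₂ = 3 × 18 = 54.

n₁ = 18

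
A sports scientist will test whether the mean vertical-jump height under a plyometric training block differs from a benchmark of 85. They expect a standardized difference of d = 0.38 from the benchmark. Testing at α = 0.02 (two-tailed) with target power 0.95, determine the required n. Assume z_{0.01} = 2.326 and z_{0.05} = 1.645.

For a one-sample test: n = ((z_{α/2} + z_β) / d)².
z_{α/2} + z_β = 2.326 + 1.645 = 3.971.
n = (3.971 / 0.38)² = 10.450² = 109.20.
Round up.

n = 110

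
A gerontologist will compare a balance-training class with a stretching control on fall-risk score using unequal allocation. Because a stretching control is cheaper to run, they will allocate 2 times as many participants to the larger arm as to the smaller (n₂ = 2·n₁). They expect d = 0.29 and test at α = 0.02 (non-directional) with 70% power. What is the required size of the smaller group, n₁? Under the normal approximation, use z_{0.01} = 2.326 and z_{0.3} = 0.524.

n₁ = 145

With allocation ratio k = n₂/n₁ = 2, Var(x̄₁−x̄₂) = σ²(1/n₁ + 1/(k·n₁)) = σ²·(k+1)/(k·n₁).
So n₁ = (1 + 1/k)·((z_{α/2} + z_β)/d)² = 1.500 × (2.850/0.29)².
n₁ = 1.500 × 96.58 = 144.9.
Round up: n₁ = 145, giving n₂ = 2 × 145 = 290.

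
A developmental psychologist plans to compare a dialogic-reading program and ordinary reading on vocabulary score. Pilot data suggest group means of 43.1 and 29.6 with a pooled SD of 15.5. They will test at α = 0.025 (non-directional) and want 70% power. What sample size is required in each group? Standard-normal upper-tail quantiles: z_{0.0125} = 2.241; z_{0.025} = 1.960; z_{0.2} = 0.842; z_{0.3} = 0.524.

Cohen's d = |M₁ − M₂| / SD_pooled = |43.1 − 29.6| / 15.5 = 13.5 / 15.5 = 0.871.
For two independent groups with equal n: n = 2·((z_{α/2} + z_β) / d)².
z_{α/2} + z_β = 2.241 + 0.524 = 2.765.
n = 2 × (2.765 / 0.871)² = 2 × 3.175² = 2 × 10.08 = 20.2.
Round up to the next whole participant.

n = 21 per group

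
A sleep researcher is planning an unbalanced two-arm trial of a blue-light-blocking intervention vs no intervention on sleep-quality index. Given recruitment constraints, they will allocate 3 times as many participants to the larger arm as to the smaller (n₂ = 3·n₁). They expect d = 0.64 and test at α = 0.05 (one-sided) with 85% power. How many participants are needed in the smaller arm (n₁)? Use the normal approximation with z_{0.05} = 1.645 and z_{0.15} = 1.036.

With allocation ratio k = n₂/n₁ = 3, Var(x̄₁−x̄₂) = σ²(1/n₁ + 1/(k·n₁)) = σ²·(k+1)/(k·n₁).
So n₁ = (1 + 1/k)·((z_{α} + z_β)/d)² = 1.333 × (2.681/0.64)².
n₁ = 1.333 × 17.55 = 23.4.
Round up: n₁ = 24, giving n₂ = 3 × 24 = 72.

n₁ = 24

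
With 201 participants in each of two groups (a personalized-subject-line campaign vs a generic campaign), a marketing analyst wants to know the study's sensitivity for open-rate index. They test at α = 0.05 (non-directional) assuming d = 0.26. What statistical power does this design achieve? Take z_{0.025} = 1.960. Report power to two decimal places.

For two equal groups, power = Φ(d·√(n/2) − z_{α/2}).
d·√(n/2) = 0.26 × √(201/2) = 0.26 × 10.025 = 2.606.
z_β = 2.606 − 1.960 = 0.646.
Power = Φ(0.646) = 0.741.

power ≈ 0.74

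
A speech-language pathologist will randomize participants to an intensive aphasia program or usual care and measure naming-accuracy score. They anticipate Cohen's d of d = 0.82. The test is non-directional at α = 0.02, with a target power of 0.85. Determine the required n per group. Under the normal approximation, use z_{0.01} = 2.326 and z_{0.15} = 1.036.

n = 34 per group

For two independent groups with equal n: n = 2·((z_{α/2} + z_β) / d)².
z_{α/2} + z_β = 2.326 + 1.036 = 3.362.
n = 2 × (3.362 / 0.82)² = 2 × 4.100² = 2 × 16.81 = 33.6.
Round up to the next whole participant.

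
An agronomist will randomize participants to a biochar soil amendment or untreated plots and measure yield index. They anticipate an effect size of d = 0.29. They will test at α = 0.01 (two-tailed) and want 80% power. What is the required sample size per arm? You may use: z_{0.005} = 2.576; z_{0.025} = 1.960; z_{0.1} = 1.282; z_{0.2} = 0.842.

For two independent groups with equal n: n = 2·((z_{α/2} + z_β) / d)².
z_{α/2} + z_β = 2.576 + 0.842 = 3.418.
n = 2 × (3.418 / 0.29)² = 2 × 11.786² = 2 × 138.91 = 277.8.
Round up to the next whole participant.

n = 278 per group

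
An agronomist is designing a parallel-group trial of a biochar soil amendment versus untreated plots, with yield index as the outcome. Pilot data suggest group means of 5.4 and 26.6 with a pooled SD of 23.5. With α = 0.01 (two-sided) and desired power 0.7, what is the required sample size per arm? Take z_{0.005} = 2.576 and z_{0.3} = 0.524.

Cohen's d = |M₁ − M₂| / SD_pooled = |5.4 − 26.6| / 23.5 = 21.2 / 23.5 = 0.902.
For two independent groups with equal n: n = 2·((z_{α/2} + z_β) / d)².
z_{α/2} + z_β = 2.576 + 0.524 = 3.100.
n = 2 × (3.100 / 0.902)² = 2 × 3.437² = 2 × 11.81 = 23.6.
Round up to the next whole participant.

n = 24 per group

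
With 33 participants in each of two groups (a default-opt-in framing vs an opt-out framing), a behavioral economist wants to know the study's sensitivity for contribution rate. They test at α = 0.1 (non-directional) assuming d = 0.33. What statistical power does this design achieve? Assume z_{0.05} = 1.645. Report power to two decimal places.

For two equal groups, power = Φ(d·√(n/2) − z_{α/2}).
d·√(n/2) = 0.33 × √(33/2) = 0.33 × 4.062 = 1.340.
z_β = 1.340 − 1.645 = -0.305.
Power = Φ(-0.305) = 0.380.

power ≈ 0.38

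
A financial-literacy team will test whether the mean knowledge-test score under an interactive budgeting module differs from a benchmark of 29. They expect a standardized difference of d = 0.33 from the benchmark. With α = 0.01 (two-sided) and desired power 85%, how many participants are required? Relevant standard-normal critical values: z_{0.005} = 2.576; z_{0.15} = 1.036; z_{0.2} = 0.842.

For a one-sample test: n = ((z_{α/2} + z_β) / d)².
z_{α/2} + z_β = 2.576 + 1.036 = 3.612.
n = (3.612 / 0.33)² = 10.945² = 119.80.
Round up.

n = 120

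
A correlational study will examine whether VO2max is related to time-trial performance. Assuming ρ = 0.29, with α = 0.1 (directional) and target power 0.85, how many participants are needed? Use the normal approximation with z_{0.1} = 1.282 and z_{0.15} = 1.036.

n = 64

Fisher's z: C = ½·ln((1+r)/(1−r)) = ½·ln(1.8169) = 0.2986.
n = ((z_{α} + z_β)/C)² + 3.
(1.282 + 1.036) / 0.2986 = 2.318 / 0.2986 = 7.763.
n = 7.763² + 3 = 60.26 + 3 = 63.3.
Round up.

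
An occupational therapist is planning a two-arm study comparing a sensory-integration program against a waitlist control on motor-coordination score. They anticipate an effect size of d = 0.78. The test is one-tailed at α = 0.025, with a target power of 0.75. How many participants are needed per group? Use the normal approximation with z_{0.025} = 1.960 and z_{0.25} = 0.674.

For two independent groups with equal n: n = 2·((z_{α} + z_β) / d)².
z_{α} + z_β = 1.960 + 0.674 = 2.634.
n = 2 × (2.634 / 0.78)² = 2 × 3.377² = 2 × 11.40 = 22.8.
Round up to the next whole participant.

n = 23 per group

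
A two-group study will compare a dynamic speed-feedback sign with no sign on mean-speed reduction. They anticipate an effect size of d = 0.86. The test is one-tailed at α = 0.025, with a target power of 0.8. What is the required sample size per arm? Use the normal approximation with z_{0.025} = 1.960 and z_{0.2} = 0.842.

n = 22 per group

For two independent groups with equal n: n = 2·((z_{α} + z_β) / d)².
z_{α} + z_β = 1.960 + 0.842 = 2.802.
n = 2 × (2.802 / 0.86)² = 2 × 3.258² = 2 × 10.62 = 21.2.
Round up to the next whole participant.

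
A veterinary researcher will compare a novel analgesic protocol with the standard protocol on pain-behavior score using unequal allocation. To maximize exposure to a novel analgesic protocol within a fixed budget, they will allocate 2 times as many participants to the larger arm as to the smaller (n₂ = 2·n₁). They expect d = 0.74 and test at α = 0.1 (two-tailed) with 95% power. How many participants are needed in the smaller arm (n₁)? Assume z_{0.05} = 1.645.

n₁ = 30

With allocation ratio k = n₂/n₁ = 2, Var(x̄₁−x̄₂) = σ²(1/n₁ + 1/(k·n₁)) = σ²·(k+1)/(k·n₁).
So n₁ = (1 + 1/k)·((z_{α/2} + z_β)/d)² = 1.500 × (3.290/0.74)².
n₁ = 1.500 × 19.77 = 29.6.
Round up: n₁ = 30, giving n₂ = 2 × 30 = 60.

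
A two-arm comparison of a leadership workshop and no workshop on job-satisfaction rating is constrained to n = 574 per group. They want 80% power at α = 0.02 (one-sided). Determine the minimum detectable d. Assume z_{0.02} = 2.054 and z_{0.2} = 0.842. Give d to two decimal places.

For two independent groups of n = 574 each: d_min = (z_{α} + z_β)·√(2/n).
z-sum = 2.054 + 0.842 = 2.896.
d_min = 2.896 × √(2/574) = 2.896 × 0.0590 = 0.171.

d_min ≈ 0.17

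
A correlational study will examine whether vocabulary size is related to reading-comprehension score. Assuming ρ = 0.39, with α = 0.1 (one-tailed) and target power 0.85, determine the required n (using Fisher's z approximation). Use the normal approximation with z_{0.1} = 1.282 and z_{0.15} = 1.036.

n = 35

Fisher's z: C = ½·ln((1+r)/(1−r)) = ½·ln(2.2787) = 0.4118.
n = ((z_{α} + z_β)/C)² + 3.
(1.282 + 1.036) / 0.4118 = 2.318 / 0.4118 = 5.629.
n = 5.629² + 3 = 31.69 + 3 = 34.7.
Round up.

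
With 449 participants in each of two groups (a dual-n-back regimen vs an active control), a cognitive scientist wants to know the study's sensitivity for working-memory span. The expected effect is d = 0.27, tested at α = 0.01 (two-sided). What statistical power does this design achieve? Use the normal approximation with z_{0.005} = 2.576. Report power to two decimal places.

power ≈ 0.93

For two equal groups, power = Φ(d·√(n/2) − z_{α/2}).
d·√(n/2) = 0.27 × √(449/2) = 0.27 × 14.983 = 4.045.
z_β = 4.045 − 2.576 = 1.469.
Power = Φ(1.469) = 0.929.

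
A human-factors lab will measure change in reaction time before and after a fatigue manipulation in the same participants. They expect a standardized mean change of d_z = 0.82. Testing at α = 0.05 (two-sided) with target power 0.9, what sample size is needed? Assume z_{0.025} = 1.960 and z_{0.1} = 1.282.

n = 16 pairs

For a paired (one-sample on differences) test: n = ((z_{α/2} + z_β) / d)².
z_{α/2} + z_β = 1.960 + 1.282 = 3.242.
n = (3.242 / 0.82)² = 3.954² = 15.63.
Round up.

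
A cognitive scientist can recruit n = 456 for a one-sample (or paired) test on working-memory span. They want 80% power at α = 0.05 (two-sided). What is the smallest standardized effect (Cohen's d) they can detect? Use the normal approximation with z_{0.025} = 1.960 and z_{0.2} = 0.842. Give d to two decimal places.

For a single sample (or paired design) of n = 456: d_min = (z_{α/2} + z_β)/√n.
z-sum = 1.960 + 0.842 = 2.802.
d_min = 2.802 / √456 = 2.802 / 21.354 = 0.131.

d_min ≈ 0.13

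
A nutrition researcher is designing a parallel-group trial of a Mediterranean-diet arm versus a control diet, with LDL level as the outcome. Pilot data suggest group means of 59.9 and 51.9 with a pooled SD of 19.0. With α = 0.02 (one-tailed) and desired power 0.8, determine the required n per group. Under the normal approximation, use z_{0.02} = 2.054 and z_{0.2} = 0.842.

Cohen's d = |M₁ − M₂| / SD_pooled = |59.9 − 51.9| / 19.0 = 8.0 / 19.0 = 0.421.
For two independent groups with equal n: n = 2·((z_{α} + z_β) / d)².
z_{α} + z_β = 2.054 + 0.842 = 2.896.
n = 2 × (2.896 / 0.421)² = 2 × 6.879² = 2 × 47.32 = 94.6.
Round up to the next whole participant.

n = 95 per group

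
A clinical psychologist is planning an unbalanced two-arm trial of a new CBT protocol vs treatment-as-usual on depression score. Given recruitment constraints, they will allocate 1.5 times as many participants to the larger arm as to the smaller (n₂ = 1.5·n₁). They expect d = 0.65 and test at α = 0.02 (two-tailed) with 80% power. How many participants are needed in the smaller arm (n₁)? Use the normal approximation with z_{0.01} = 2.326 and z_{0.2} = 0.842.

n₁ = 40

With allocation ratio k = n₂/n₁ = 1.5, Var(x̄₁−x̄₂) = σ²(1/n₁ + 1/(k·n₁)) = σ²·(k+1)/(k·n₁).
So n₁ = (1 + 1/k)·((z_{α/2} + z_β)/d)² = 1.667 × (3.168/0.65)².
n₁ = 1.667 × 23.75 = 39.6.
Round up: n₁ = 40, giving n₂ = 1.5 × 40 = 60.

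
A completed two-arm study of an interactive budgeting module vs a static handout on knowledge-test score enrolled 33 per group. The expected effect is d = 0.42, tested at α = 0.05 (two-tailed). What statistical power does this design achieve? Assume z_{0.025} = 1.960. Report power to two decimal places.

For two equal groups, power = Φ(d·√(n/2) − z_{α/2}).
d·√(n/2) = 0.42 × √(33/2) = 0.42 × 4.062 = 1.706.
z_β = 1.706 − 1.960 = -0.254.
Power = Φ(-0.254) = 0.400.

power ≈ 0.40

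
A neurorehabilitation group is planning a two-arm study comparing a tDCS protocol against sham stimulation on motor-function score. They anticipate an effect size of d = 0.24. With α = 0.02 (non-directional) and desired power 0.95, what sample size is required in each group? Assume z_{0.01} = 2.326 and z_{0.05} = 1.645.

n = 548 per group

For two independent groups with equal n: n = 2·((z_{α/2} + z_β) / d)².
z_{α/2} + z_β = 2.326 + 1.645 = 3.971.
n = 2 × (3.971 / 0.24)² = 2 × 16.546² = 2 × 273.76 = 547.5.
Round up to the next whole participant.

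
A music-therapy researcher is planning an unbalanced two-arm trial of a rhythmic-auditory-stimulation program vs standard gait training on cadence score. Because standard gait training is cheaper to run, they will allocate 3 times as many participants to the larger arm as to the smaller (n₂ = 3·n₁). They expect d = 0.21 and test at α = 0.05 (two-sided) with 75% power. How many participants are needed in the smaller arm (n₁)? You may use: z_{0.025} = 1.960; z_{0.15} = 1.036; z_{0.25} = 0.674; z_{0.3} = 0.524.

n₁ = 210

With allocation ratio k = n₂/n₁ = 3, Var(x̄₁−x̄₂) = σ²(1/n₁ + 1/(k·n₁)) = σ²·(k+1)/(k·n₁).
So n₁ = (1 + 1/k)·((z_{α/2} + z_β)/d)² = 1.333 × (2.634/0.21)².
n₁ = 1.333 × 157.32 = 209.8.
Round up: n₁ = 210, giving n₂ = 3 × 210 = 630.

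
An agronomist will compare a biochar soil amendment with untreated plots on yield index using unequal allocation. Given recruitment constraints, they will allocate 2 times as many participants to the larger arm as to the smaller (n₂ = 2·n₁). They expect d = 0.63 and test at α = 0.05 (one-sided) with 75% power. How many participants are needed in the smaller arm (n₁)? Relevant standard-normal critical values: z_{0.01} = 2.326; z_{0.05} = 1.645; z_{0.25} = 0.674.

With allocation ratio k = n₂/n₁ = 2, Var(x̄₁−x̄₂) = σ²(1/n₁ + 1/(k·n₁)) = σ²·(k+1)/(k·n₁).
So n₁ = (1 + 1/k)·((z_{α} + z_β)/d)² = 1.500 × (2.319/0.63)².
n₁ = 1.500 × 13.55 = 20.3.
Round up: n₁ = 21, giving n₂ = 2 × 21 = 42.

n₁ = 21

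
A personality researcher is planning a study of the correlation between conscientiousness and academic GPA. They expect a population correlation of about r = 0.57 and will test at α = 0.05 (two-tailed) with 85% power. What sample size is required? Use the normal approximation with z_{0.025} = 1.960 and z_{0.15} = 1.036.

Fisher's z: C = ½·ln((1+r)/(1−r)) = ½·ln(3.6512) = 0.6475.
n = ((z_{α/2} + z_β)/C)² + 3.
(1.960 + 1.036) / 0.6475 = 2.996 / 0.6475 = 4.627.
n = 4.627² + 3 = 21.41 + 3 = 24.4.
Round up.

n = 25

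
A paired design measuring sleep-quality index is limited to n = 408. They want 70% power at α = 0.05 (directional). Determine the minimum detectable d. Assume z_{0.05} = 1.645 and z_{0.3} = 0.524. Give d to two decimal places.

For a single sample (or paired design) of n = 408: d_min = (z_{α} + z_β)/√n.
z-sum = 1.645 + 0.524 = 2.169.
d_min = 2.169 / √408 = 2.169 / 20.199 = 0.107.

d_min ≈ 0.11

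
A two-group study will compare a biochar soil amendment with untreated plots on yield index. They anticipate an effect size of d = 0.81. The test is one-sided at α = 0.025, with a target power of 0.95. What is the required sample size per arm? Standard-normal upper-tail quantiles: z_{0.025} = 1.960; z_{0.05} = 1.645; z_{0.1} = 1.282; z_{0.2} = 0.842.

n = 40 per group

For two independent groups with equal n: n = 2·((z_{α} + z_β) / d)².
z_{α} + z_β = 1.960 + 1.645 = 3.605.
n = 2 × (3.605 / 0.81)² = 2 × 4.451² = 2 × 19.81 = 39.6.
Round up to the next whole participant.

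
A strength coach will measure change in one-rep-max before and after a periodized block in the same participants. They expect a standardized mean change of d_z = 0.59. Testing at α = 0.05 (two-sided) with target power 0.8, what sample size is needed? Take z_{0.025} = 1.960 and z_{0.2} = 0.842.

n = 23 pairs

For a paired (one-sample on differences) test: n = ((z_{α/2} + z_β) / d)².
z_{α/2} + z_β = 1.960 + 0.842 = 2.802.
n = (2.802 / 0.59)² = 4.749² = 22.55.
Round up.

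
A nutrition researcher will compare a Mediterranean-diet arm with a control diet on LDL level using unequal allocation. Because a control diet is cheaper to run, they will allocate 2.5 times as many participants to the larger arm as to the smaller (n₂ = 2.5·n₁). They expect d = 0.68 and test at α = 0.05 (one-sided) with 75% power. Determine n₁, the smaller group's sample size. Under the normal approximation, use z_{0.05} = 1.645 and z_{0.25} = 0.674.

n₁ = 17

With allocation ratio k = n₂/n₁ = 2.5, Var(x̄₁−x̄₂) = σ²(1/n₁ + 1/(k·n₁)) = σ²·(k+1)/(k·n₁).
So n₁ = (1 + 1/k)·((z_{α} + z_β)/d)² = 1.400 × (2.319/0.68)².
n₁ = 1.400 × 11.63 = 16.3.
Round up: n₁ = 17, giving n₂ = ⌈2.5 × 17⌉ = ⌈42.5⌉ = 43.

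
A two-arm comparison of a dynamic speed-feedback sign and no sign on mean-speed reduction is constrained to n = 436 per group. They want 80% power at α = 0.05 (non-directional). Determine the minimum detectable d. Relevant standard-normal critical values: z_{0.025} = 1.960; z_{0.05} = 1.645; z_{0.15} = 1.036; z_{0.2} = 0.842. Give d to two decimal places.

For two independent groups of n = 436 each: d_min = (z_{α/2} + z_β)·√(2/n).
z-sum = 1.960 + 0.842 = 2.802.
d_min = 2.802 × √(2/436) = 2.802 × 0.0677 = 0.190.

d_min ≈ 0.19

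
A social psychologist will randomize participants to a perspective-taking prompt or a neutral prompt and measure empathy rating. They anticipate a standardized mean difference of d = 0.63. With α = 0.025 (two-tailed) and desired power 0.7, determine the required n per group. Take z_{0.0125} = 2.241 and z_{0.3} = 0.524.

n = 39 per group

For two independent groups with equal n: n = 2·((z_{α/2} + z_β) / d)².
z_{α/2} + z_β = 2.241 + 0.524 = 2.765.
n = 2 × (2.765 / 0.63)² = 2 × 4.389² = 2 × 19.26 = 38.5.
Round up to the next whole participant.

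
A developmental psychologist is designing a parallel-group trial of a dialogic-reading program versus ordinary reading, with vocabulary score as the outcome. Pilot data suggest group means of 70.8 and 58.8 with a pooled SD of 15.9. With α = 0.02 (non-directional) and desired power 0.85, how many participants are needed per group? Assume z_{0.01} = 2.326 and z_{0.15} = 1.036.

Cohen's d = |M₁ − M₂| / SD_pooled = |70.8 − 58.8| / 15.9 = 12.0 / 15.9 = 0.755.
For two independent groups with equal n: n = 2·((z_{α/2} + z_β) / d)².
z_{α/2} + z_β = 2.326 + 1.036 = 3.362.
n = 2 × (3.362 / 0.755)² = 2 × 4.453² = 2 × 19.83 = 39.7.
Round up to the next whole participant.

n = 40 per group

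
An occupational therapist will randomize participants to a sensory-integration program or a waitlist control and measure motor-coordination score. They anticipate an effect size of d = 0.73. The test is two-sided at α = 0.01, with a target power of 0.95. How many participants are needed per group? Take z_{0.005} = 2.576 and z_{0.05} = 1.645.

For two independent groups with equal n: n = 2·((z_{α/2} + z_β) / d)².
z_{α/2} + z_β = 2.576 + 1.645 = 4.221.
n = 2 × (4.221 / 0.73)² = 2 × 5.782² = 2 × 33.43 = 66.9.
Round up to the next whole participant.

n = 67 per group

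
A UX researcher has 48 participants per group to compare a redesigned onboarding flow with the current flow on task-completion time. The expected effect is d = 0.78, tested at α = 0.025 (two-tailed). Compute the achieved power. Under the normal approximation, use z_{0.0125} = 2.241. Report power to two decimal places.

For two equal groups, power = Φ(d·√(n/2) − z_{α/2}).
d·√(n/2) = 0.78 × √(48/2) = 0.78 × 4.899 = 3.821.
z_β = 3.821 − 2.241 = 1.580.
Power = Φ(1.580) = 0.943.

power ≈ 0.94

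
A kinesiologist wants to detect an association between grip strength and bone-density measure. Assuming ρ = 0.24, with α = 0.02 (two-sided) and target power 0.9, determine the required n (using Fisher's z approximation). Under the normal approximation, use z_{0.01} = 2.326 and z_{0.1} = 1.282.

n = 221

Fisher's z: C = ½·ln((1+r)/(1−r)) = ½·ln(1.6316) = 0.2448.
n = ((z_{α/2} + z_β)/C)² + 3.
(2.326 + 1.282) / 0.2448 = 3.608 / 0.2448 = 14.739.
n = 14.739² + 3 = 217.23 + 3 = 220.2.
Round up.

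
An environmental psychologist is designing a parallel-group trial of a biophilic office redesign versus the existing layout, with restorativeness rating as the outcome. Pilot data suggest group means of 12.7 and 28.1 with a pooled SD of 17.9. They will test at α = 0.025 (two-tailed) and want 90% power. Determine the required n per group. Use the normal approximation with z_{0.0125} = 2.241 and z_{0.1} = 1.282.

Cohen's d = |M₁ − M₂| / SD_pooled = |12.7 − 28.1| / 17.9 = 15.4 / 17.9 = 0.860.
For two independent groups with equal n: n = 2·((z_{α/2} + z_β) / d)².
z_{α/2} + z_β = 2.241 + 1.282 = 3.523.
n = 2 × (3.523 / 0.860)² = 2 × 4.097² = 2 × 16.78 = 33.6.
Round up to the next whole participant.

n = 34 per group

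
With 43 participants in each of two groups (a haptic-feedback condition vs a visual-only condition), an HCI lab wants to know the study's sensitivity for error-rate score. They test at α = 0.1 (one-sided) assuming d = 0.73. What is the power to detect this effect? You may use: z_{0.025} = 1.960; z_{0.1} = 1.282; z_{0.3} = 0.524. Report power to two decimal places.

For two equal groups, power = Φ(d·√(n/2) − z_{α}).
d·√(n/2) = 0.73 × √(43/2) = 0.73 × 4.637 = 3.385.
z_β = 3.385 − 1.282 = 2.103.
Power = Φ(2.103) = 0.982.

power ≈ 0.98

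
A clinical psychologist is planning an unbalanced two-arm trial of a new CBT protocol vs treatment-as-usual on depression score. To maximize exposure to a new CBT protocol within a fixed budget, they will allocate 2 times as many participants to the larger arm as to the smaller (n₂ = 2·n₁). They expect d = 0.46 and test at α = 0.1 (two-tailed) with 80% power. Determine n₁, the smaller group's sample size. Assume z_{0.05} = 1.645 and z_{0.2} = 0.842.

n₁ = 44

With allocation ratio k = n₂/n₁ = 2, Var(x̄₁−x̄₂) = σ²(1/n₁ + 1/(k·n₁)) = σ²·(k+1)/(k·n₁).
So n₁ = (1 + 1/k)·((z_{α/2} + z_β)/d)² = 1.500 × (2.487/0.46)².
n₁ = 1.500 × 29.23 = 43.8.
Round up: n₁ = 44, giving n₂ = 2 × 44 = 88.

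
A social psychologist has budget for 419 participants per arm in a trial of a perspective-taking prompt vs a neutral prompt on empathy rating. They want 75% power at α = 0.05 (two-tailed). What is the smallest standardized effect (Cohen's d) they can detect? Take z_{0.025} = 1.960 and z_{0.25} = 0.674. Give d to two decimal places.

d_min ≈ 0.18

For two independent groups of n = 419 each: d_min = (z_{α/2} + z_β)·√(2/n).
z-sum = 1.960 + 0.674 = 2.634.
d_min = 2.634 × √(2/419) = 2.634 × 0.0691 = 0.182.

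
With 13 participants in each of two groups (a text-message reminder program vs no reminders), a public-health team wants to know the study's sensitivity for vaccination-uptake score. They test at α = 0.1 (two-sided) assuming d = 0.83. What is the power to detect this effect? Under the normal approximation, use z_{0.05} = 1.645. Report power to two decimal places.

For two equal groups, power = Φ(d·√(n/2) − z_{α/2}).
d·√(n/2) = 0.83 × √(13/2) = 0.83 × 2.550 = 2.116.
z_β = 2.116 − 1.645 = 0.471.
Power = Φ(0.471) = 0.681.

power ≈ 0.68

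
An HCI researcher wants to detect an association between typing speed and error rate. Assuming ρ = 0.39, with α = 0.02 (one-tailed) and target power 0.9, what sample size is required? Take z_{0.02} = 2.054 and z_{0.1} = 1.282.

n = 69

Fisher's z: C = ½·ln((1+r)/(1−r)) = ½·ln(2.2787) = 0.4118.
n = ((z_{α} + z_β)/C)² + 3.
(2.054 + 1.282) / 0.4118 = 3.336 / 0.4118 = 8.101.
n = 8.101² + 3 = 65.63 + 3 = 68.6.
Round up.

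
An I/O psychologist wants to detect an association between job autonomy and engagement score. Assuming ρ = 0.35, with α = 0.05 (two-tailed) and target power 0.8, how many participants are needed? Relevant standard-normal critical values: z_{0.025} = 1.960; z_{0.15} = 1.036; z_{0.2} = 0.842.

n = 62

Fisher's z: C = ½·ln((1+r)/(1−r)) = ½·ln(2.0769) = 0.3654.
n = ((z_{α/2} + z_β)/C)² + 3.
(1.960 + 0.842) / 0.3654 = 2.802 / 0.3654 = 7.668.
n = 7.668² + 3 = 58.80 + 3 = 61.8.
Round up.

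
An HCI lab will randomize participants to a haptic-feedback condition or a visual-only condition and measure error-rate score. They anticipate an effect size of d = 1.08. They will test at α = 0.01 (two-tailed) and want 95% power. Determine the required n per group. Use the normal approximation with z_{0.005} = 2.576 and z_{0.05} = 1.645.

n = 31 per group

For two independent groups with equal n: n = 2·((z_{α/2} + z_β) / d)².
z_{α/2} + z_β = 2.576 + 1.645 = 4.221.
n = 2 × (4.221 / 1.08)² = 2 × 3.908² = 2 × 15.28 = 30.6.
Round up to the next whole participant.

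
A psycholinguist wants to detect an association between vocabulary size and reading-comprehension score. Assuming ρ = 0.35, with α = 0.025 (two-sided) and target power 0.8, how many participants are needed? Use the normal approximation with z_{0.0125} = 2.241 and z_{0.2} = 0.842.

Fisher's z: C = ½·ln((1+r)/(1−r)) = ½·ln(2.0769) = 0.3654.
n = ((z_{α/2} + z_β)/C)² + 3.
(2.241 + 0.842) / 0.3654 = 3.083 / 0.3654 = 8.437.
n = 8.437² + 3 = 71.19 + 3 = 74.2.
Round up.

n = 75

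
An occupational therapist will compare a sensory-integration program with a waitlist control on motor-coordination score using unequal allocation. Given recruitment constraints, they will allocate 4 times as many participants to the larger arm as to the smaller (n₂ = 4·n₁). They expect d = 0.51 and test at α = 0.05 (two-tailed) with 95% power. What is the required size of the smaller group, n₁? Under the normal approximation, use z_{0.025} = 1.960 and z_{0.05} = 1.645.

n₁ = 63

With allocation ratio k = n₂/n₁ = 4, Var(x̄₁−x̄₂) = σ²(1/n₁ + 1/(k·n₁)) = σ²·(k+1)/(k·n₁).
So n₁ = (1 + 1/k)·((z_{α/2} + z_β)/d)² = 1.250 × (3.605/0.51)².
n₁ = 1.250 × 49.97 = 62.5.
Round up: n₁ = 63, giving n₂ = 4 × 63 = 252.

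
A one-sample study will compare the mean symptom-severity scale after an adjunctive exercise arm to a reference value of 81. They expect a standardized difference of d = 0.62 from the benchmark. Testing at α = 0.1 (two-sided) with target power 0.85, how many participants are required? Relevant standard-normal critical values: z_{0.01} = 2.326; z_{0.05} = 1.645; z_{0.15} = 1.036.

n = 19

For a one-sample test: n = ((z_{α/2} + z_β) / d)².
z_{α/2} + z_β = 1.645 + 1.036 = 2.681.
n = (2.681 / 0.62)² = 4.324² = 18.70.
Round up.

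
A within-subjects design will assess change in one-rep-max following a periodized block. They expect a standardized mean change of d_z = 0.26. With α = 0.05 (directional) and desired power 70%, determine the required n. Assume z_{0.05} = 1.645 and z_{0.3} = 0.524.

n = 70 pairs

For a paired (one-sample on differences) test: n = ((z_{α} + z_β) / d)².
z_{α} + z_β = 1.645 + 0.524 = 2.169.
n = (2.169 / 0.26)² = 8.342² = 69.59.
Round up.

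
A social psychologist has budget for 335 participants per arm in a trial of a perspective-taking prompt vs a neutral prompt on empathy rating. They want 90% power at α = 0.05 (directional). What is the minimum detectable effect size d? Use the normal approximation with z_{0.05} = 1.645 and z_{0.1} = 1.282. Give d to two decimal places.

d_min ≈ 0.23

For two independent groups of n = 335 each: d_min = (z_{α} + z_β)·√(2/n).
z-sum = 1.645 + 1.282 = 2.927.
d_min = 2.927 × √(2/335) = 2.927 × 0.0773 = 0.226.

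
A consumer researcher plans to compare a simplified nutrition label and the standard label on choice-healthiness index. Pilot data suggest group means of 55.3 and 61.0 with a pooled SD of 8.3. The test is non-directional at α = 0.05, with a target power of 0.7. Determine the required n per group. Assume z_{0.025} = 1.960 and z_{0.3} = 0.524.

n = 27 per group

Cohen's d = |M₁ − M₂| / SD_pooled = |55.3 − 61.0| / 8.3 = 5.7 / 8.3 = 0.687.
For two independent groups with equal n: n = 2·((z_{α/2} + z_β) / d)².
z_{α/2} + z_β = 1.960 + 0.524 = 2.484.
n = 2 × (2.484 / 0.687)² = 2 × 3.616² = 2 × 13.07 = 26.1.
Round up to the next whole participant.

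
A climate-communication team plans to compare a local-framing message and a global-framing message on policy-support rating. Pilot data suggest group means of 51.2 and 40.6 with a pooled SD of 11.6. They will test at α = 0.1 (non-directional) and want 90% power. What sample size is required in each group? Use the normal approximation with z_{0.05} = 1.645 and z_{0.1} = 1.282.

Cohen's d = |M₁ − M₂| / SD_pooled = |51.2 − 40.6| / 11.6 = 10.6 / 11.6 = 0.914.
For two independent groups with equal n: n = 2·((z_{α/2} + z_β) / d)².
z_{α/2} + z_β = 1.645 + 1.282 = 2.927.
n = 2 × (2.927 / 0.914)² = 2 × 3.202² = 2 × 10.26 = 20.5.
Round up to the next whole participant.

n = 21 per group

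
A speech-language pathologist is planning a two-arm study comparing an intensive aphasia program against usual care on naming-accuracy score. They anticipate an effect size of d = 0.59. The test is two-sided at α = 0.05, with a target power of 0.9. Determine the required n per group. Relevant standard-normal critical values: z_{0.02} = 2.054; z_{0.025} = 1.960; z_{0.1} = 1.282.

For two independent groups with equal n: n = 2·((z_{α/2} + z_β) / d)².
z_{α/2} + z_β = 1.960 + 1.282 = 3.242.
n = 2 × (3.242 / 0.59)² = 2 × 5.495² = 2 × 30.19 = 60.4.
Round up to the next whole participant.

n = 61 per group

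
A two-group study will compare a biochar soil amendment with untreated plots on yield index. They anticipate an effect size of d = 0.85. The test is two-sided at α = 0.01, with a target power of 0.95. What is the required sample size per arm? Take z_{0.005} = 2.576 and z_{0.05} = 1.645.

For two independent groups with equal n: n = 2·((z_{α/2} + z_β) / d)².
z_{α/2} + z_β = 2.576 + 1.645 = 4.221.
n = 2 × (4.221 / 0.85)² = 2 × 4.966² = 2 × 24.66 = 49.3.
Round up to the next whole participant.

n = 50 per group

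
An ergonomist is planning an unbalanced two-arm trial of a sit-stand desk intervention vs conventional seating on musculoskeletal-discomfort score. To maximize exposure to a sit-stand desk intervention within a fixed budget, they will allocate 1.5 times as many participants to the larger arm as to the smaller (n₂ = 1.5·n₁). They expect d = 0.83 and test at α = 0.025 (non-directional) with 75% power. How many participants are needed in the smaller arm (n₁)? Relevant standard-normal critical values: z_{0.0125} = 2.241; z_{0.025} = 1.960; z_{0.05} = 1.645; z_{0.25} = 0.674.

With allocation ratio k = n₂/n₁ = 1.5, Var(x̄₁−x̄₂) = σ²(1/n₁ + 1/(k·n₁)) = σ²·(k+1)/(k·n₁).
So n₁ = (1 + 1/k)·((z_{α/2} + z_β)/d)² = 1.667 × (2.915/0.83)².
n₁ = 1.667 × 12.33 = 20.6.
Round up: n₁ = 21, giving n₂ = ⌈1.5 × 21⌉ = ⌈31.5⌉ = 32.

n₁ = 21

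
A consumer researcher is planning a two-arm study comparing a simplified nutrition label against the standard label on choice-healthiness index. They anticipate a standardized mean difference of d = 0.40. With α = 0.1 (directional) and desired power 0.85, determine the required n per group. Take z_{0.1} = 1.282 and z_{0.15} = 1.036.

n = 68 per group

For two independent groups with equal n: n = 2·((z_{α} + z_β) / d)².
z_{α} + z_β = 1.282 + 1.036 = 2.318.
n = 2 × (2.318 / 0.40)² = 2 × 5.795² = 2 × 33.58 = 67.2.
Round up to the next whole participant.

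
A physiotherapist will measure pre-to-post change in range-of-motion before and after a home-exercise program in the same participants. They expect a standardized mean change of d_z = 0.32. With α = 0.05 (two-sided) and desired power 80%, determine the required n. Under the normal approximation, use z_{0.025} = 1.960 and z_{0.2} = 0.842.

For a paired (one-sample on differences) test: n = ((z_{α/2} + z_β) / d)².
z_{α/2} + z_β = 1.960 + 0.842 = 2.802.
n = (2.802 / 0.32)² = 8.756² = 76.67.
Round up.

n = 77 pairs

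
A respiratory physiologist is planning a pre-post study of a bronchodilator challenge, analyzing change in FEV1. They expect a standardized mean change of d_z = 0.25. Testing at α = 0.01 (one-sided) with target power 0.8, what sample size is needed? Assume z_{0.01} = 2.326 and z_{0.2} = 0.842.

For a paired (one-sample on differences) test: n = ((z_{α} + z_β) / d)².
z_{α} + z_β = 2.326 + 0.842 = 3.168.
n = (3.168 / 0.25)² = 12.672² = 160.58.
Round up.

n = 161 pairs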